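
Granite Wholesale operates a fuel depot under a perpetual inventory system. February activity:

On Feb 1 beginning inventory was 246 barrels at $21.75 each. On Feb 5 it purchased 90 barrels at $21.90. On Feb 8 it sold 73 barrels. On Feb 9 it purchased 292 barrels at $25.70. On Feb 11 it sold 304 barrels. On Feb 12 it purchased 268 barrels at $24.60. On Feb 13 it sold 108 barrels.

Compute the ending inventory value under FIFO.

Ending inventory = $10,267.90

Feb 8, 73 sold [FIFO — oldest first]: 73 @ $21.75 = $1,587.75
Feb 11, 304 sold [FIFO — oldest first]: 173 @ $21.75 + 90 @ $21.90 + 41 @ $25.70 = $6,787.45
Feb 13, 108 sold [FIFO — oldest first]: 108 @ $25.70 = $2,775.60
Total COGS = $1,587.75 + $6,787.45 + $2,775.60 = $11,150.80
Ending inventory: 143 @ $25.70 + 268 @ $24.60 = $10,267.90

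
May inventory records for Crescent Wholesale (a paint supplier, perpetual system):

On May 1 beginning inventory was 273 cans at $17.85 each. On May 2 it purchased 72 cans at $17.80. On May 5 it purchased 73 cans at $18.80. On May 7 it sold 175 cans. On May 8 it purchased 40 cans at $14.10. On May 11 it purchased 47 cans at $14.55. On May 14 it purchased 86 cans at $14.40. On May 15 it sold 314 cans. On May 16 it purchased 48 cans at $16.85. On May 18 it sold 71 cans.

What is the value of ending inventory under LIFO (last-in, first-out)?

Ending inventory = $1,410.15

May 7, 175 sold [LIFO — newest first]: 73 @ $18.80 + 72 @ $17.80 + 30 @ $17.85 = $3,189.50
May 15, 314 sold [LIFO — newest first]: 86 @ $14.40 + 47 @ $14.55 + 40 @ $14.10 + 141 @ $17.85 = $5,003.10
May 18, 71 sold [LIFO — newest first]: 48 @ $16.85 + 23 @ $17.85 = $1,219.35
Total COGS = $3,189.50 + $5,003.10 + $1,219.35 = $9,411.95
Ending inventory: 79 @ $17.85 = $1,410.15
Check: goods available $10,822.10 = COGS $9,411.95 + ending $1,410.15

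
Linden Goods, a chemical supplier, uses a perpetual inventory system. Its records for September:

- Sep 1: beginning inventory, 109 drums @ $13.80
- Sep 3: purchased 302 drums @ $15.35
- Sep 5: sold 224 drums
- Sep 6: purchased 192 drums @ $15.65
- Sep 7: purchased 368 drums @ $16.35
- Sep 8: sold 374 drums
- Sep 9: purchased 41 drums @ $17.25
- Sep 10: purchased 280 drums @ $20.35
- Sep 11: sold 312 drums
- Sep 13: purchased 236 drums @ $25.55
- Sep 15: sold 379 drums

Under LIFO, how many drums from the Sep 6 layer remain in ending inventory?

52

Sep 5, 224 sold [LIFO — newest first]: 224 @ $15.35 = $3,438.40
Sep 8, 374 sold [LIFO — newest first]: 368 @ $16.35 + 6 @ $15.65 = $6,110.70
Sep 11, 312 sold [LIFO — newest first]: 280 @ $20.35 + 32 @ $17.25 = $6,250.00
Sep 15, 379 sold [LIFO — newest first]: 236 @ $25.55 + 9 @ $17.25 + 134 @ $15.65 = $8,282.15
Total COGS = $3,438.40 + $6,110.70 + $6,250.00 + $8,282.15 = $24,081.25
Ending inventory: 109 @ $13.80 + 78 @ $15.35 + 52 @ $15.65 = $3,515.30
Check: goods available $27,596.55 = COGS $24,081.25 + ending $3,515.30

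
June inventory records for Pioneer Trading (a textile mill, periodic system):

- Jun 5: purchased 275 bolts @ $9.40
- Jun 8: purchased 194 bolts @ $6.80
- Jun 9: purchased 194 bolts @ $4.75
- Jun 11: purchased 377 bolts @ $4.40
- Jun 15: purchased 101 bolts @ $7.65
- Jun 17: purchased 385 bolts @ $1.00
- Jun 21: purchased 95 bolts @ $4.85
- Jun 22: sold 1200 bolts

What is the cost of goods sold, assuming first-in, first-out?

COGS = $7,316.15

Jun 22, 1200 sold [FIFO — oldest first]: 275 @ $9.40 + 194 @ $6.80 + 194 @ $4.75 + 377 @ $4.40 + 101 @ $7.65 + 59 @ $1.00 = $7,316.15
Ending inventory: 326 @ $1.00 + 95 @ $4.85 = $786.75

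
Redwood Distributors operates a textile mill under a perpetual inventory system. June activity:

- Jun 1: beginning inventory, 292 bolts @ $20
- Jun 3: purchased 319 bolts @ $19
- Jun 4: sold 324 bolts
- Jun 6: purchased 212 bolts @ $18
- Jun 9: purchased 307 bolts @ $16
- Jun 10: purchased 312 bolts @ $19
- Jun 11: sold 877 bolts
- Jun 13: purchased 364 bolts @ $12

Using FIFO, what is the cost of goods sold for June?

COGS = $21,978

Jun 4, 324 sold [FIFO — oldest first]: 292 @ $20 + 32 @ $19 = $6,448
Jun 11, 877 sold [FIFO — oldest first]: 287 @ $19 + 212 @ $18 + 307 @ $16 + 71 @ $19 = $15,530
Total COGS = $6,448 + $15,530 = $21,978
Ending inventory: 241 @ $19 + 364 @ $12 = $8,947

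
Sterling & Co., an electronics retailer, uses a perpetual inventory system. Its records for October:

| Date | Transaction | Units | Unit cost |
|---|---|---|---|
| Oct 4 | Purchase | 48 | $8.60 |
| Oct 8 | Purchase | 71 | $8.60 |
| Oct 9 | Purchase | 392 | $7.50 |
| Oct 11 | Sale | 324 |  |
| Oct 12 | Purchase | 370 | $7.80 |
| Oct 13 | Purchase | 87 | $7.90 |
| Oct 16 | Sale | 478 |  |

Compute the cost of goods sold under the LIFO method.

Oct 11, 324 sold [LIFO — newest first]: 324 @ $7.50 = $2,430.00
Oct 16, 478 sold [LIFO — newest first]: 87 @ $7.90 + 370 @ $7.80 + 21 @ $7.50 = $3,730.80
Total COGS = $2,430.00 + $3,730.80 = $6,160.80
Ending inventory: 48 @ $8.60 + 71 @ $8.60 + 47 @ $7.50 = $1,375.90

COGS = $6,160.80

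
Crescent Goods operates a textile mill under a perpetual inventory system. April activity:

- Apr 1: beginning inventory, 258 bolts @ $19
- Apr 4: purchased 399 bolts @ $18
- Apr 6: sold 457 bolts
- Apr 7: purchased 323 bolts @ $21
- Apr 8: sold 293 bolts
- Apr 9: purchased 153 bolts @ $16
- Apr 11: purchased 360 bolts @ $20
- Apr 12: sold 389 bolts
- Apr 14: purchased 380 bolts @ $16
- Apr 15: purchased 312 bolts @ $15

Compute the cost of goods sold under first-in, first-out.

COGS = $21,435

Apr 6, 457 sold [FIFO — oldest first]: 258 @ $19 + 199 @ $18 = $8,484
Apr 8, 293 sold [FIFO — oldest first]: 200 @ $18 + 93 @ $21 = $5,553
Apr 12, 389 sold [FIFO — oldest first]: 230 @ $21 + 153 @ $16 + 6 @ $20 = $7,398
Total COGS = $8,484 + $5,553 + $7,398 = $21,435
Ending inventory: 354 @ $20 + 380 @ $16 + 312 @ $15 = $17,840
Check: goods available $39,275 = COGS $21,435 + ending $17,840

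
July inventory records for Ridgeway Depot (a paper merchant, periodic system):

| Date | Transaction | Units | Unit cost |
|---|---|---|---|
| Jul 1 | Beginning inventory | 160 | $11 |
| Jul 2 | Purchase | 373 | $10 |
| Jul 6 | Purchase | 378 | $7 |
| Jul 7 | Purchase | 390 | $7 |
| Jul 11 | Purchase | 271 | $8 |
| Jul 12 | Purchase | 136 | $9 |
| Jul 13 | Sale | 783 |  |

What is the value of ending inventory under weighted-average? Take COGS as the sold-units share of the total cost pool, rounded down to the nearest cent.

Jul 13, sell 783: 783/1708 × $14,258.00 → $6,536.30
Ending inventory (cost pool remaining) = $7,721.70

Ending inventory = $7,721.70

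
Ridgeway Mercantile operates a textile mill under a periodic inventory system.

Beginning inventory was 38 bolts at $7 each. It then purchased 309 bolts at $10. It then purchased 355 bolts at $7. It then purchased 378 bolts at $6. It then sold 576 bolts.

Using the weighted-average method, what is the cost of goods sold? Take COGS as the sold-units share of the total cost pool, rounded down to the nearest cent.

COGS = $4,324.80

Sale 1, sell 576: 576/1080 × $8,109.00 → $4,324.80
Ending inventory (cost pool remaining) = $3,784.20
Check: goods available $8,109.00 = COGS $4,324.80 + ending $3,784.20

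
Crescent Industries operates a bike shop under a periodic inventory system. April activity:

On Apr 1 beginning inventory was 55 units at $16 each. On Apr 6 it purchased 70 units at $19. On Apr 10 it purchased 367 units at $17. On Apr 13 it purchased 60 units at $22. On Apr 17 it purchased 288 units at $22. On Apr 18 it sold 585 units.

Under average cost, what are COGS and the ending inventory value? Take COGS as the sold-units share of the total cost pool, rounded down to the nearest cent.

COGS = $11,215.98; ending inventory = $4,889.02

Apr 18, sell 585: 585/840 × $16,105.00 → $11,215.98
Ending inventory (cost pool remaining) = $4,889.02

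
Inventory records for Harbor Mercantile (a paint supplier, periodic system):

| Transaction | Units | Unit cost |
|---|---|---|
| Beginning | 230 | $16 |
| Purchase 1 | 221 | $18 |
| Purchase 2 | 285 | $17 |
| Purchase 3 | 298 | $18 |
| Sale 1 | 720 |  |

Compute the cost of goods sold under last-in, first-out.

Sale 1 (720) [LIFO — newest first]: 298 @ $18 + 285 @ $17 + 137 @ $18 = $12,675
Ending inventory: 230 @ $16 + 84 @ $18 = $5,192

COGS = $12,675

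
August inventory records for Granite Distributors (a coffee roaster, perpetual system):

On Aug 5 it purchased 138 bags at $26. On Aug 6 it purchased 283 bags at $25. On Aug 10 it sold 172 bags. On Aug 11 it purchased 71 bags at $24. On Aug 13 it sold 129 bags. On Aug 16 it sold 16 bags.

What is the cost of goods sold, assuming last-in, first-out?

Aug 10, 172 sold [LIFO — newest first]: 172 @ $25 = $4,300
Aug 13, 129 sold [LIFO — newest first]: 71 @ $24 + 58 @ $25 = $3,154
Aug 16, 16 sold [LIFO — newest first]: 16 @ $25 = $400
Total COGS = $4,300 + $3,154 + $400 = $7,854
Ending inventory: 138 @ $26 + 37 @ $25 = $4,513

COGS = $7,854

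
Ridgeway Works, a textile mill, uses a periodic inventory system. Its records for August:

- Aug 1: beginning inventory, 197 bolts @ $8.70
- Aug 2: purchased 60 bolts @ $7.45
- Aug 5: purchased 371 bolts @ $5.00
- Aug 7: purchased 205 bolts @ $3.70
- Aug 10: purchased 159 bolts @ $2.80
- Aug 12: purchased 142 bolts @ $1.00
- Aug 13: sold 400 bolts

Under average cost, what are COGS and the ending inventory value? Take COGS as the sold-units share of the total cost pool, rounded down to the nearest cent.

Aug 13, sell 400: 400/1134 × $5,361.60 → $1,891.21
Ending inventory (cost pool remaining) = $3,470.39
Check: goods available $5,361.60 = COGS $1,891.21 + ending $3,470.39

COGS = $1,891.21; ending inventory = $3,470.39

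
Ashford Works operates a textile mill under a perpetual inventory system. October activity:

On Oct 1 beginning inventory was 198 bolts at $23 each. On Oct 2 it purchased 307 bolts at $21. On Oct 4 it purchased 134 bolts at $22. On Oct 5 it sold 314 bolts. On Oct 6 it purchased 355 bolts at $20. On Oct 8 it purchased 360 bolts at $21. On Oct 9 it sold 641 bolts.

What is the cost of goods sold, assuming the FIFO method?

Oct 5, 314 sold [FIFO — oldest first]: 198 @ $23 + 116 @ $21 = $6,990
Oct 9, 641 sold [FIFO — oldest first]: 191 @ $21 + 134 @ $22 + 316 @ $20 = $13,279
Total COGS = $6,990 + $13,279 = $20,269
Ending inventory: 39 @ $20 + 360 @ $21 = $8,340
Check: goods available $28,609 = COGS $20,269 + ending $8,340

COGS = $20,269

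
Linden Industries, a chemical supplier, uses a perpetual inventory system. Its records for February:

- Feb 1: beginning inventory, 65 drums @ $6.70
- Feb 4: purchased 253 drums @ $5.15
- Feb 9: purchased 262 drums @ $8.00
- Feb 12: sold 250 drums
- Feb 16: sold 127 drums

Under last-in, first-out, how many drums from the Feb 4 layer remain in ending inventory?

Feb 12, 250 sold [LIFO — newest first]: 250 @ $8.00 = $2,000.00
Feb 16, 127 sold [LIFO — newest first]: 12 @ $8.00 + 115 @ $5.15 = $688.25
Total COGS = $2,000.00 + $688.25 = $2,688.25
Ending inventory: 65 @ $6.70 + 138 @ $5.15 = $1,146.20

138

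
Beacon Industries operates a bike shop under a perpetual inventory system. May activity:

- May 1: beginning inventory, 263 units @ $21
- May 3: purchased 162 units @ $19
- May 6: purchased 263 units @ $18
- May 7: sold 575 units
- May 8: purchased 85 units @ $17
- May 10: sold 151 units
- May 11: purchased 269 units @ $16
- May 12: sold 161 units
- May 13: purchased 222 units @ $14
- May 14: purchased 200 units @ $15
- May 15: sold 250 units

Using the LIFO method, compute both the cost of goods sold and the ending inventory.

May 7, 575 sold [LIFO — newest first]: 263 @ $18 + 162 @ $19 + 150 @ $21 = $10,962
May 10, 151 sold [LIFO — newest first]: 85 @ $17 + 66 @ $21 = $2,831
May 12, 161 sold [LIFO — newest first]: 161 @ $16 = $2,576
May 15, 250 sold [LIFO — newest first]: 200 @ $15 + 50 @ $14 = $3,700
Total COGS = $10,962 + $2,831 + $2,576 + $3,700 = $20,069
Ending inventory: 47 @ $21 + 108 @ $16 + 172 @ $14 = $5,123
Check: goods available $25,192 = COGS $20,069 + ending $5,123

COGS = $20,069; ending inventory = $5,123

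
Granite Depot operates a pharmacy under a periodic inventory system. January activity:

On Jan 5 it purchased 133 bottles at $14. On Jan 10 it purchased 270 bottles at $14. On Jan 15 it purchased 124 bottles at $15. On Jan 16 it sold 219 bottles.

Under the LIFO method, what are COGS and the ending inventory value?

COGS = $3,190; ending inventory = $4,312

Jan 16, 219 sold [LIFO — newest first]: 124 @ $15 + 95 @ $14 = $3,190
Ending inventory: 133 @ $14 + 175 @ $14 = $4,312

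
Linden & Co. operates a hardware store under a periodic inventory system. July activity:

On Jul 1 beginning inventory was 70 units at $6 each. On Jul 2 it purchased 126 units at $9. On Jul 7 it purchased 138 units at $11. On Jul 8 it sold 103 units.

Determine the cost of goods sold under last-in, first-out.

Jul 8, 103 sold [LIFO — newest first]: 103 @ $11 = $1,133
Ending inventory: 70 @ $6 + 126 @ $9 + 35 @ $11 = $1,939

COGS = $1,133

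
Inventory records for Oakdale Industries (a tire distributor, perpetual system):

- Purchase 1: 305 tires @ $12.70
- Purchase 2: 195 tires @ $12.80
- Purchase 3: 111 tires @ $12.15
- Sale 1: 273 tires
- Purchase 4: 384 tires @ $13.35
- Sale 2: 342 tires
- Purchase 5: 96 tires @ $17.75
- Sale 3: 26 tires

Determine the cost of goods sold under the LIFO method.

COGS = $8,449.45

Sale 1 (273) [LIFO — newest first]: 111 @ $12.15 + 162 @ $12.80 = $3,422.25
Sale 2 (342) [LIFO — newest first]: 342 @ $13.35 = $4,565.70
Sale 3 (26) [LIFO — newest first]: 26 @ $17.75 = $461.50
Total COGS = $3,422.25 + $4,565.70 + $461.50 = $8,449.45
Ending inventory: 305 @ $12.70 + 33 @ $12.80 + 42 @ $13.35 + 70 @ $17.75 = $6,099.10
Check: goods available $14,548.55 = COGS $8,449.45 + ending $6,099.10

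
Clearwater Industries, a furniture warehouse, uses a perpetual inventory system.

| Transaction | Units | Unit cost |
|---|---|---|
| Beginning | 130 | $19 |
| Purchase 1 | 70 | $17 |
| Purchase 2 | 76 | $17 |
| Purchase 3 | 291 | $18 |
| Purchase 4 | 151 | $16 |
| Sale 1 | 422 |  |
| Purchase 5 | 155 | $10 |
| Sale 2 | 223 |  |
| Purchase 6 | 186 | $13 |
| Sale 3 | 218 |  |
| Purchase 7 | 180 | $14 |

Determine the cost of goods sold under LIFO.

Sale 1 (422) [LIFO — newest first]: 151 @ $16 + 271 @ $18 = $7,294
Sale 2 (223) [LIFO — newest first]: 155 @ $10 + 20 @ $18 + 48 @ $17 = $2,726
Sale 3 (218) [LIFO — newest first]: 186 @ $13 + 28 @ $17 + 4 @ $17 = $2,962
Total COGS = $7,294 + $2,726 + $2,962 = $12,982
Ending inventory: 130 @ $19 + 66 @ $17 + 180 @ $14 = $6,112
Check: goods available $19,094 = COGS $12,982 + ending $6,112

COGS = $12,982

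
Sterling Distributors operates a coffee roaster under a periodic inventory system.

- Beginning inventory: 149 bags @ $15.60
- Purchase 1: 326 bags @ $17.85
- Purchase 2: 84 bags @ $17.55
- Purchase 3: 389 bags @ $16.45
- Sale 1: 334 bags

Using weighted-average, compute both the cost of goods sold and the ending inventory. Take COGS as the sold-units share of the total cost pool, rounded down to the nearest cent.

Sale 1, sell 334: 334/948 × $16,016.75 → $5,643.03
Ending inventory (cost pool remaining) = $10,373.72
Check: goods available $16,016.75 = COGS $5,643.03 + ending $10,373.72

COGS = $5,643.03; ending inventory = $10,373.72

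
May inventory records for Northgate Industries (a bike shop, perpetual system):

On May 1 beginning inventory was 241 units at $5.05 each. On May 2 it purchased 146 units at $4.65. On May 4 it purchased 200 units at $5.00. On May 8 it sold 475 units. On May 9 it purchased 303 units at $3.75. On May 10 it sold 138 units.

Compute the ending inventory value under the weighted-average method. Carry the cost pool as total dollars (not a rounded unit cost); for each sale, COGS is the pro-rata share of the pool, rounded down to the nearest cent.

Ending inventory = $1,127.23

After May 1: 241 on hand, pool $1,217.05 (≈ $5.0500 each)
After May 2: 387 on hand, pool $1,895.95 (≈ $4.8991 each)
After May 4: 587 on hand, pool $2,895.95 (≈ $4.9335 each)
May 8, sell 475: 475/587 × $2,895.95 → $2,343.40
After May 9: 415 on hand, pool $1,688.80 (≈ $4.0694 each)
May 10, sell 138: 138/415 × $1,688.80 → $561.57
Total COGS = $2,343.40 + $561.57 = $2,904.97
Ending inventory (cost pool remaining) = $1,127.23
Check: goods available $4,032.20 = COGS $2,904.97 + ending $1,127.23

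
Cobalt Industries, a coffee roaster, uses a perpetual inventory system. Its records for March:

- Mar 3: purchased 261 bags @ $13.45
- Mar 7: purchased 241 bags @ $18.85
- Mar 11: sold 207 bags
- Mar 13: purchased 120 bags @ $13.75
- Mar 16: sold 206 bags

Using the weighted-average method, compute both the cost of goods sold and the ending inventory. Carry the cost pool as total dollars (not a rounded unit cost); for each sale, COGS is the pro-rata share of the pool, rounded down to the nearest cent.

After Mar 3: 261 on hand, pool $3,510.45 (≈ $13.4500 each)
After Mar 7: 502 on hand, pool $8,053.30 (≈ $16.0424 each)
Mar 11, sell 207: 207/502 × $8,053.30 → $3,320.78
After Mar 13: 415 on hand, pool $6,382.52 (≈ $15.3796 each)
Mar 16, sell 206: 206/415 × $6,382.52 → $3,168.19
Total COGS = $3,320.78 + $3,168.19 = $6,488.97
Ending inventory (cost pool remaining) = $3,214.33

COGS = $6,488.97; ending inventory = $3,214.33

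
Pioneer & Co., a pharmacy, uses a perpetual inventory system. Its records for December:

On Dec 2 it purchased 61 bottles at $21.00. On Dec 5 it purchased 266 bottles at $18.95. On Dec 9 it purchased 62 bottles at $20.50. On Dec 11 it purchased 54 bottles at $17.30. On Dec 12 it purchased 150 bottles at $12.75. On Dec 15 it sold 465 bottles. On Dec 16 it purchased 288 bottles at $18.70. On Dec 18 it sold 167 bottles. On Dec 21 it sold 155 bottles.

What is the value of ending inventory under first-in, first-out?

Dec 15, 465 sold [FIFO — oldest first]: 61 @ $21.00 + 266 @ $18.95 + 62 @ $20.50 + 54 @ $17.30 + 22 @ $12.75 = $8,807.40
Dec 18, 167 sold [FIFO — oldest first]: 128 @ $12.75 + 39 @ $18.70 = $2,361.30
Dec 21, 155 sold [FIFO — oldest first]: 155 @ $18.70 = $2,898.50
Total COGS = $8,807.40 + $2,361.30 + $2,898.50 = $14,067.20
Ending inventory: 94 @ $18.70 = $1,757.80

Ending inventory = $1,757.80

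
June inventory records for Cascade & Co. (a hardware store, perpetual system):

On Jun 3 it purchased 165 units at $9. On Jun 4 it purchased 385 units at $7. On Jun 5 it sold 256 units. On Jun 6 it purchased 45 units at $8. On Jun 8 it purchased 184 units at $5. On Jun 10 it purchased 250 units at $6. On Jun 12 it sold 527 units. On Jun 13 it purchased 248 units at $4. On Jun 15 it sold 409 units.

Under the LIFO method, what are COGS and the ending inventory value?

Jun 5, 256 sold [LIFO — newest first]: 256 @ $7 = $1,792
Jun 12, 527 sold [LIFO — newest first]: 250 @ $6 + 184 @ $5 + 45 @ $8 + 48 @ $7 = $3,116
Jun 15, 409 sold [LIFO — newest first]: 248 @ $4 + 81 @ $7 + 80 @ $9 = $2,279
Total COGS = $1,792 + $3,116 + $2,279 = $7,187
Ending inventory: 85 @ $9 = $765
Check: goods available $7,952 = COGS $7,187 + ending $765

COGS = $7,187; ending inventory = $765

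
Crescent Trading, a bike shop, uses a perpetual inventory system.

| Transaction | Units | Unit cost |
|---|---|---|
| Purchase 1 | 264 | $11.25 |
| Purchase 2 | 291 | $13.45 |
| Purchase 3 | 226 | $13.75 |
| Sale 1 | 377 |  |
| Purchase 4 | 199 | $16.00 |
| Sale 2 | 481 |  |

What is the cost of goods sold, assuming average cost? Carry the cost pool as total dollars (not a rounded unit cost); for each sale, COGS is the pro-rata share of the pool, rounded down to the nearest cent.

After Purchase 1: 264 on hand, pool $2,970.00 (≈ $11.2500 each)
After Purchase 2: 555 on hand, pool $6,883.95 (≈ $12.4035 each)
After Purchase 3: 781 on hand, pool $9,991.45 (≈ $12.7931 each)
Sale 1, sell 377: 377/781 × $9,991.45 → $4,823.01
After Purchase 4: 603 on hand, pool $8,352.44 (≈ $13.8515 each)
Sale 2, sell 481: 481/603 × $8,352.44 → $6,662.55
Total COGS = $4,823.01 + $6,662.55 = $11,485.56
Ending inventory (cost pool remaining) = $1,689.89

COGS = $11,485.56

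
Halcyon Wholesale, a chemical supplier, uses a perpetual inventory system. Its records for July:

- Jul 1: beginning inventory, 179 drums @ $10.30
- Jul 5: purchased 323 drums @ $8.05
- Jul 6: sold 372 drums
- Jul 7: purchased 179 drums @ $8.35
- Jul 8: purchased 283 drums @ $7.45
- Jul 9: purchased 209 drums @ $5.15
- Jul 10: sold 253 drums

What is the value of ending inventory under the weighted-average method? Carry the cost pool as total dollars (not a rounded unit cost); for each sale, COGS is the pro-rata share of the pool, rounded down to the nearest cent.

Ending inventory = $3,988.67

After Jul 1: 179 on hand, pool $1,843.70 (≈ $10.3000 each)
After Jul 5: 502 on hand, pool $4,443.85 (≈ $8.8523 each)
Jul 6, sell 372: 372/502 × $4,443.85 → $3,293.05
After Jul 7: 309 on hand, pool $2,645.45 (≈ $8.5613 each)
After Jul 8: 592 on hand, pool $4,753.80 (≈ $8.0301 each)
After Jul 9: 801 on hand, pool $5,830.15 (≈ $7.2786 each)
Jul 10, sell 253: 253/801 × $5,830.15 → $1,841.48
Total COGS = $3,293.05 + $1,841.48 = $5,134.53
Ending inventory (cost pool remaining) = $3,988.67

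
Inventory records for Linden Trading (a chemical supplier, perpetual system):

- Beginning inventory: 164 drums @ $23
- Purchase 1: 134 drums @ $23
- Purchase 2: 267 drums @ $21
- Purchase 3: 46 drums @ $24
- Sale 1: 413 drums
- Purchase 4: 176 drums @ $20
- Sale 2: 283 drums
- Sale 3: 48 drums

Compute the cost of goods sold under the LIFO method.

Sale 1 (413) [LIFO — newest first]: 46 @ $24 + 267 @ $21 + 100 @ $23 = $9,011
Sale 2 (283) [LIFO — newest first]: 176 @ $20 + 34 @ $23 + 73 @ $23 = $5,981
Sale 3 (48) [LIFO — newest first]: 48 @ $23 = $1,104
Total COGS = $9,011 + $5,981 + $1,104 = $16,096
Ending inventory: 43 @ $23 = $989
Check: goods available $17,085 = COGS $16,096 + ending $989

COGS = $16,096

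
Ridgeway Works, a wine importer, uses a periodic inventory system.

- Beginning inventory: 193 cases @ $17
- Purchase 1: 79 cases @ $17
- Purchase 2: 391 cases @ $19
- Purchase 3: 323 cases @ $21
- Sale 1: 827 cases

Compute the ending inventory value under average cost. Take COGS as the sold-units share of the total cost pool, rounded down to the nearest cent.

Ending inventory = $3,037.45

Sale 1, sell 827: 827/986 × $18,836.00 → $15,798.55
Ending inventory (cost pool remaining) = $3,037.45
Check: goods available $18,836.00 = COGS $15,798.55 + ending $3,037.45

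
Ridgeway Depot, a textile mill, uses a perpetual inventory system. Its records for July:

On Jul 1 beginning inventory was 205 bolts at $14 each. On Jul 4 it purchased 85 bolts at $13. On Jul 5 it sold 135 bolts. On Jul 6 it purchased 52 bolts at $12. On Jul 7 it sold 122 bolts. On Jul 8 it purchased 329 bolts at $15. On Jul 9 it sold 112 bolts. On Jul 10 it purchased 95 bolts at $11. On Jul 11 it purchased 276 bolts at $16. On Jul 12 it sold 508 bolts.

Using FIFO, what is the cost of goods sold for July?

Jul 5, 135 sold [FIFO — oldest first]: 135 @ $14 = $1,890
Jul 7, 122 sold [FIFO — oldest first]: 70 @ $14 + 52 @ $13 = $1,656
Jul 9, 112 sold [FIFO — oldest first]: 33 @ $13 + 52 @ $12 + 27 @ $15 = $1,458
Jul 12, 508 sold [FIFO — oldest first]: 302 @ $15 + 95 @ $11 + 111 @ $16 = $7,351
Total COGS = $1,890 + $1,656 + $1,458 + $7,351 = $12,355
Ending inventory: 165 @ $16 = $2,640
Check: goods available $14,995 = COGS $12,355 + ending $2,640

COGS = $12,355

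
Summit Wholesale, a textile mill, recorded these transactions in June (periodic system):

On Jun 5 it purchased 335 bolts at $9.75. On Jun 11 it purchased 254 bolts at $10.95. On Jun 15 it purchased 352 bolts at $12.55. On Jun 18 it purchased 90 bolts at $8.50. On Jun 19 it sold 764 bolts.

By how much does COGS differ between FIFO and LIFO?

$383.10

FIFO COGS: 335 @ $9.75 + 254 @ $10.95 + 175 @ $12.55 = $8,243.80
LIFO COGS: 90 @ $8.50 + 352 @ $12.55 + 254 @ $10.95 + 68 @ $9.75 = $8,626.90
Difference = |$8,243.80 − $8,626.90| = $383.10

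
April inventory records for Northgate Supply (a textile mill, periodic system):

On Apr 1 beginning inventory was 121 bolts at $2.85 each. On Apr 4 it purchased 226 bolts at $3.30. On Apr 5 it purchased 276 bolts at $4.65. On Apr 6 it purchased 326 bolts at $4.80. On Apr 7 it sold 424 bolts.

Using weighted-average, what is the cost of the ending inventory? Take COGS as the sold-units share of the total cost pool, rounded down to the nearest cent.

Apr 7, sell 424: 424/949 × $3,938.85 → $1,759.82
Ending inventory (cost pool remaining) = $2,179.03

Ending inventory = $2,179.03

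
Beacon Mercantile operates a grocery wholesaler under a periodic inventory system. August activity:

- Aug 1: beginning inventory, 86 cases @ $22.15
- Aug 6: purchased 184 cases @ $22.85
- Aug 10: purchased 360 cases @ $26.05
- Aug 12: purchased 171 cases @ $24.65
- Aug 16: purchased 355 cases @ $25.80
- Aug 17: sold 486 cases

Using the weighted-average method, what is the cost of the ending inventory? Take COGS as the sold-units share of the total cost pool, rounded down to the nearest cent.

Ending inventory = $16,727.66

Aug 17, sell 486: 486/1156 × $28,861.45 → $12,133.79
Ending inventory (cost pool remaining) = $16,727.66
Check: goods available $28,861.45 = COGS $12,133.79 + ending $16,727.66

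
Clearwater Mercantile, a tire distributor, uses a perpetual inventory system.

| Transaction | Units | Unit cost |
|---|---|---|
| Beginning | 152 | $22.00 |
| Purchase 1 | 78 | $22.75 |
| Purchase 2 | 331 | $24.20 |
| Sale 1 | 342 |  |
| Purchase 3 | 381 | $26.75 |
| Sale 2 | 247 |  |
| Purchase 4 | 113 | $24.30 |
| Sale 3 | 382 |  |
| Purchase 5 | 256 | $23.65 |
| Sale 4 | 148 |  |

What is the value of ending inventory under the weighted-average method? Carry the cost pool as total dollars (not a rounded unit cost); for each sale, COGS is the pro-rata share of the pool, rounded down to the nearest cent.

Ending inventory = $4,615.77

After Beginning: 152 on hand, pool $3,344.00 (≈ $22.0000 each)
After Purchase 1: 230 on hand, pool $5,118.50 (≈ $22.2543 each)
After Purchase 2: 561 on hand, pool $13,128.70 (≈ $23.4023 each)
Sale 1, sell 342: 342/561 × $13,128.70 → $8,003.59
After Purchase 3: 600 on hand, pool $15,316.86 (≈ $25.5281 each)
Sale 2, sell 247: 247/600 × $15,316.86 → $6,305.44
After Purchase 4: 466 on hand, pool $11,757.32 (≈ $25.2303 each)
Sale 3, sell 382: 382/466 × $11,757.32 → $9,637.97
After Purchase 5: 340 on hand, pool $8,173.75 (≈ $24.0404 each)
Sale 4, sell 148: 148/340 × $8,173.75 → $3,557.98
Total COGS = $8,003.59 + $6,305.44 + $9,637.97 + $3,557.98 = $27,504.98
Ending inventory (cost pool remaining) = $4,615.77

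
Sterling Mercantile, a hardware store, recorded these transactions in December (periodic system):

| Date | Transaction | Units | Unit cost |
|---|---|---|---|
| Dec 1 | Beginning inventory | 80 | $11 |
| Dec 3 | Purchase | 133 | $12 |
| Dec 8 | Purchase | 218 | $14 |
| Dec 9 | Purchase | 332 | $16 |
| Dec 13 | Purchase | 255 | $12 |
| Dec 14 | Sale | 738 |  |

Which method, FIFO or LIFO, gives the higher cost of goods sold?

LIFO

FIFO COGS: 80 @ $11 + 133 @ $12 + 218 @ $14 + 307 @ $16 = $10,440
LIFO COGS: 255 @ $12 + 332 @ $16 + 151 @ $14 = $10,486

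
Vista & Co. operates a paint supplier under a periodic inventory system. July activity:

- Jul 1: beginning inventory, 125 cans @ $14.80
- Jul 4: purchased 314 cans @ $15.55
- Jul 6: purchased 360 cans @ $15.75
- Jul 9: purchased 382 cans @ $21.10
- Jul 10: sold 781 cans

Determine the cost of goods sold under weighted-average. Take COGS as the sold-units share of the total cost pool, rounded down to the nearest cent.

Jul 10, sell 781: 781/1181 × $20,462.90 → $13,532.19
Ending inventory (cost pool remaining) = $6,930.71
Check: goods available $20,462.90 = COGS $13,532.19 + ending $6,930.71

COGS = $13,532.19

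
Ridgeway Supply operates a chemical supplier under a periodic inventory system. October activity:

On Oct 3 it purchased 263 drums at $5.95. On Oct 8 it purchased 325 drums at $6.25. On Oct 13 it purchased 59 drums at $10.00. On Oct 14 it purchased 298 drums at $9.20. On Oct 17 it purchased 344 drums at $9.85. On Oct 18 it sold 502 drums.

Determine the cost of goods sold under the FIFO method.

Oct 18, 502 sold [FIFO — oldest first]: 263 @ $5.95 + 239 @ $6.25 = $3,058.60
Ending inventory: 86 @ $6.25 + 59 @ $10.00 + 298 @ $9.20 + 344 @ $9.85 = $7,257.50

COGS = $3,058.60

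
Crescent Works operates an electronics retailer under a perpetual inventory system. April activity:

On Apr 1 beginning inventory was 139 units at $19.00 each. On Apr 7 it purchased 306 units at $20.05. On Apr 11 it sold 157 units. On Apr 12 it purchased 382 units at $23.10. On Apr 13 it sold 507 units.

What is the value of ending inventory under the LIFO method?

Apr 11, 157 sold [LIFO — newest first]: 157 @ $20.05 = $3,147.85
Apr 13, 507 sold [LIFO — newest first]: 382 @ $23.10 + 125 @ $20.05 = $11,330.45
Total COGS = $3,147.85 + $11,330.45 = $14,478.30
Ending inventory: 139 @ $19.00 + 24 @ $20.05 = $3,122.20

Ending inventory = $3,122.20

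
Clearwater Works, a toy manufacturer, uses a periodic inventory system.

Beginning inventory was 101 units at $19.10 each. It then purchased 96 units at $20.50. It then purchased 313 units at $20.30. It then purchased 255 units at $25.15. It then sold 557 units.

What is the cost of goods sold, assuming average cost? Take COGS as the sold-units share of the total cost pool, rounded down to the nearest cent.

COGS = $12,133.31

Sale 1, sell 557: 557/765 × $16,664.25 → $12,133.31
Ending inventory (cost pool remaining) = $4,530.94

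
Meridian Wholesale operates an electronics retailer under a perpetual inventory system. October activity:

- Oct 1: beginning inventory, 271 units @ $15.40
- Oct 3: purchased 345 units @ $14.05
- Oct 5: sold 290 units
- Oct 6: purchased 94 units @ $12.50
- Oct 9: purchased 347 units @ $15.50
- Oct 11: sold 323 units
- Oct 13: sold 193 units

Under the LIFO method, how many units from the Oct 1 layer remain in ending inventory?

Oct 5, 290 sold [LIFO — newest first]: 290 @ $14.05 = $4,074.50
Oct 11, 323 sold [LIFO — newest first]: 323 @ $15.50 = $5,006.50
Oct 13, 193 sold [LIFO — newest first]: 24 @ $15.50 + 94 @ $12.50 + 55 @ $14.05 + 20 @ $15.40 = $2,627.75
Total COGS = $4,074.50 + $5,006.50 + $2,627.75 = $11,708.75
Ending inventory: 251 @ $15.40 = $3,865.40

251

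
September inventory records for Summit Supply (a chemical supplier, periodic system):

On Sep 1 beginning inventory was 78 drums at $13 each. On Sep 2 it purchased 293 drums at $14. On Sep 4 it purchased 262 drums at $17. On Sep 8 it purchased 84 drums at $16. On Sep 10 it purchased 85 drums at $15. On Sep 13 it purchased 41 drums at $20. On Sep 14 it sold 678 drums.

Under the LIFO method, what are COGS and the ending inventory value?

Sep 14, 678 sold [LIFO — newest first]: 41 @ $20 + 85 @ $15 + 84 @ $16 + 262 @ $17 + 206 @ $14 = $10,777
Ending inventory: 78 @ $13 + 87 @ $14 = $2,232
Check: goods available $13,009 = COGS $10,777 + ending $2,232

COGS = $10,777; ending inventory = $2,232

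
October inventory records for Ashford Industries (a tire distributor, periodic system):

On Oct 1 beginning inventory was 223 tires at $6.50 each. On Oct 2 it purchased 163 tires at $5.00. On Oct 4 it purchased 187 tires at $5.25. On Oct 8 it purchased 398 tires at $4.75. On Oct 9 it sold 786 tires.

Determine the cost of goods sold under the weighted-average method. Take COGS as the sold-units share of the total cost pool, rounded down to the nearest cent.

Oct 9, sell 786: 786/971 × $5,136.75 → $4,158.06
Ending inventory (cost pool remaining) = $978.69

COGS = $4,158.06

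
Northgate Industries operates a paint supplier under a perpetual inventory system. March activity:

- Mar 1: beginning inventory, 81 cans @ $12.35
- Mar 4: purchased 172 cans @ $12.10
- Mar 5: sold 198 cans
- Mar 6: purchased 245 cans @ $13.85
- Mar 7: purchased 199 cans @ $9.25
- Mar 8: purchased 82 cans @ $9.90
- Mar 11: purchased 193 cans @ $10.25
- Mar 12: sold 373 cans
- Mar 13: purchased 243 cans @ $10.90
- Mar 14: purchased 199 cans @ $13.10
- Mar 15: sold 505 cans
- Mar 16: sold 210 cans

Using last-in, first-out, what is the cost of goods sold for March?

Mar 5, 198 sold [LIFO — newest first]: 172 @ $12.10 + 26 @ $12.35 = $2,402.30
Mar 12, 373 sold [LIFO — newest first]: 193 @ $10.25 + 82 @ $9.90 + 98 @ $9.25 = $3,696.55
Mar 15, 505 sold [LIFO — newest first]: 199 @ $13.10 + 243 @ $10.90 + 63 @ $9.25 = $5,838.35
Mar 16, 210 sold [LIFO — newest first]: 38 @ $9.25 + 172 @ $13.85 = $2,733.70
Total COGS = $2,402.30 + $3,696.55 + $5,838.35 + $2,733.70 = $14,670.90
Ending inventory: 55 @ $12.35 + 73 @ $13.85 = $1,690.30

COGS = $14,670.90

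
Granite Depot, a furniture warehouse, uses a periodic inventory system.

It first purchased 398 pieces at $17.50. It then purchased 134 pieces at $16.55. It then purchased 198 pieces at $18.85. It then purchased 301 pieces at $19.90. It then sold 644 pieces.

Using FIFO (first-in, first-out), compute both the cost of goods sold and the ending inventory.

COGS = $11,293.90; ending inventory = $7,611.00

Sale 1 (644) [FIFO — oldest first]: 398 @ $17.50 + 134 @ $16.55 + 112 @ $18.85 = $11,293.90
Ending inventory: 86 @ $18.85 + 301 @ $19.90 = $7,611.00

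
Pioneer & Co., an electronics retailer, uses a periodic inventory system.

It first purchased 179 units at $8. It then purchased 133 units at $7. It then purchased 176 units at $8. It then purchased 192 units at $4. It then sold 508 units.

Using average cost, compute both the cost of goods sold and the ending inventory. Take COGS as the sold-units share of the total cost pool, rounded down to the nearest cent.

COGS = $3,390.90; ending inventory = $1,148.10

Sale 1, sell 508: 508/680 × $4,539.00 → $3,390.90
Ending inventory (cost pool remaining) = $1,148.10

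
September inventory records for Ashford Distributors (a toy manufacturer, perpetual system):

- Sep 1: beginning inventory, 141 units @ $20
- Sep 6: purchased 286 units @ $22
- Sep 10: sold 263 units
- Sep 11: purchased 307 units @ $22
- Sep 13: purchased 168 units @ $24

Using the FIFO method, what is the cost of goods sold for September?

Sep 10, 263 sold [FIFO — oldest first]: 141 @ $20 + 122 @ $22 = $5,504
Ending inventory: 164 @ $22 + 307 @ $22 + 168 @ $24 = $14,394

COGS = $5,504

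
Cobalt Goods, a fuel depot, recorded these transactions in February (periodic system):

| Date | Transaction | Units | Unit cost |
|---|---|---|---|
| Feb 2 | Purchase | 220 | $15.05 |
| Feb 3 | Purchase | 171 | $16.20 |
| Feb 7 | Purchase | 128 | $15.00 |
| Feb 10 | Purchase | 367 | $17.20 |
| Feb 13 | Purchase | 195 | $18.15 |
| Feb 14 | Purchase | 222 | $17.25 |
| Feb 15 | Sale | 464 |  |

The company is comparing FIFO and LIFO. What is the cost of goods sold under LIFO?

FIFO COGS: 220 @ $15.05 + 171 @ $16.20 + 73 @ $15.00 = $7,176.20
LIFO COGS: 222 @ $17.25 + 195 @ $18.15 + 47 @ $17.20 = $8,177.15

COGS = $8,177.15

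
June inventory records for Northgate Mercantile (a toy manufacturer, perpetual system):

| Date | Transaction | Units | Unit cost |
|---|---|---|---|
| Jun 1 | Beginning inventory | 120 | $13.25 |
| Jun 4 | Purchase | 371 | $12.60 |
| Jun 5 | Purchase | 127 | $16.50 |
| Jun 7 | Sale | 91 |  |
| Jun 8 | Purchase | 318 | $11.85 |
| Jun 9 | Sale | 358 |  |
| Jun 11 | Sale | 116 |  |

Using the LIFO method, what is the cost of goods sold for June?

COGS = $7,375.80

Jun 7, 91 sold [LIFO — newest first]: 91 @ $16.50 = $1,501.50
Jun 9, 358 sold [LIFO — newest first]: 318 @ $11.85 + 36 @ $16.50 + 4 @ $12.60 = $4,412.70
Jun 11, 116 sold [LIFO — newest first]: 116 @ $12.60 = $1,461.60
Total COGS = $1,501.50 + $4,412.70 + $1,461.60 = $7,375.80
Ending inventory: 120 @ $13.25 + 251 @ $12.60 = $4,752.60
Check: goods available $12,128.40 = COGS $7,375.80 + ending $4,752.60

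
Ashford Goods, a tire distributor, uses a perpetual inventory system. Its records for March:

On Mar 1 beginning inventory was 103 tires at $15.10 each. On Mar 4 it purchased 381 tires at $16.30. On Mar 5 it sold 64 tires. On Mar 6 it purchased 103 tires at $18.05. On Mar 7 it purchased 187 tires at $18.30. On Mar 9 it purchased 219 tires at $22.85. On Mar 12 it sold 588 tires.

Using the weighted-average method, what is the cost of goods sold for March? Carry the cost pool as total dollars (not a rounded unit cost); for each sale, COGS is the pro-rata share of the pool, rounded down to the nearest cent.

After Mar 1: 103 on hand, pool $1,555.30 (≈ $15.1000 each)
After Mar 4: 484 on hand, pool $7,765.60 (≈ $16.0446 each)
Mar 5, sell 64: 64/484 × $7,765.60 → $1,026.85
After Mar 6: 523 on hand, pool $8,597.90 (≈ $16.4396 each)
After Mar 7: 710 on hand, pool $12,020.00 (≈ $16.9296 each)
After Mar 9: 929 on hand, pool $17,024.15 (≈ $18.3252 each)
Mar 12, sell 588: 588/929 × $17,024.15 → $10,775.24
Total COGS = $1,026.85 + $10,775.24 = $11,802.09
Ending inventory (cost pool remaining) = $6,248.91

COGS = $11,802.09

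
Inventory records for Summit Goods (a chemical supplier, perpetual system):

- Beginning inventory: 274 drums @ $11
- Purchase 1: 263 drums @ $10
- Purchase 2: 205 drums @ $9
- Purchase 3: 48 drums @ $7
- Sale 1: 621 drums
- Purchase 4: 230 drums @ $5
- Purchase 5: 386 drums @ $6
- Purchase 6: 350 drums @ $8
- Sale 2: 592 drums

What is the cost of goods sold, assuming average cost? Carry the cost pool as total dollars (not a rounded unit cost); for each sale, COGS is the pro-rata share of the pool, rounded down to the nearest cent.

COGS = $10,292.41

After Beginning: 274 on hand, pool $3,014.00 (≈ $11.0000 each)
After Purchase 1: 537 on hand, pool $5,644.00 (≈ $10.5102 each)
After Purchase 2: 742 on hand, pool $7,489.00 (≈ $10.0930 each)
After Purchase 3: 790 on hand, pool $7,825.00 (≈ $9.9051 each)
Sale 1, sell 621: 621/790 × $7,825.00 → $6,151.04
After Purchase 4: 399 on hand, pool $2,823.96 (≈ $7.0776 each)
After Purchase 5: 785 on hand, pool $5,139.96 (≈ $6.5477 each)
After Purchase 6: 1135 on hand, pool $7,939.96 (≈ $6.9956 each)
Sale 2, sell 592: 592/1135 × $7,939.96 → $4,141.37
Total COGS = $6,151.04 + $4,141.37 = $10,292.41
Ending inventory (cost pool remaining) = $3,798.59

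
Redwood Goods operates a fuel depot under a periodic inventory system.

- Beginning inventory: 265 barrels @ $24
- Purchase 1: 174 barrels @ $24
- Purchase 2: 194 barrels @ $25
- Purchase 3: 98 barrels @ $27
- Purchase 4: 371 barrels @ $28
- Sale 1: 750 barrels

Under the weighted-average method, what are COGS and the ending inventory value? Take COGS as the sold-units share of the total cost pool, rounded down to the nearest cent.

COGS = $19,342.10; ending inventory = $9,077.90

Sale 1, sell 750: 750/1102 × $28,420.00 → $19,342.10
Ending inventory (cost pool remaining) = $9,077.90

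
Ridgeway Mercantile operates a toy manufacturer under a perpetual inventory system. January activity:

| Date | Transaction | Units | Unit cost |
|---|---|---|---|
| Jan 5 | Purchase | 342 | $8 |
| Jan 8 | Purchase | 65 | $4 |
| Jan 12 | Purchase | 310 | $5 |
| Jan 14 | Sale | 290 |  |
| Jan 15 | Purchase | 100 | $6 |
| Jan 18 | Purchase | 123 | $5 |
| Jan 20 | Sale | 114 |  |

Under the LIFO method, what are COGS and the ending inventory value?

COGS = $2,020; ending inventory = $3,741

Jan 14, 290 sold [LIFO — newest first]: 290 @ $5 = $1,450
Jan 20, 114 sold [LIFO — newest first]: 114 @ $5 = $570
Total COGS = $1,450 + $570 = $2,020
Ending inventory: 342 @ $8 + 65 @ $4 + 20 @ $5 + 100 @ $6 + 9 @ $5 = $3,741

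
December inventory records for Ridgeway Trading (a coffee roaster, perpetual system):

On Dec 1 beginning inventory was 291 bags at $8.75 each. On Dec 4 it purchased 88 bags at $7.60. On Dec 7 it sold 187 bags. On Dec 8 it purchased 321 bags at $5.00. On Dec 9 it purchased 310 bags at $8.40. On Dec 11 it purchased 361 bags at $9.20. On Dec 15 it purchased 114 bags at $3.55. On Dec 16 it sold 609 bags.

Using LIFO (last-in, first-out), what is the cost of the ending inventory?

Ending inventory = $4,763.40

Dec 7, 187 sold [LIFO — newest first]: 88 @ $7.60 + 99 @ $8.75 = $1,535.05
Dec 16, 609 sold [LIFO — newest first]: 114 @ $3.55 + 361 @ $9.20 + 134 @ $8.40 = $4,851.50
Total COGS = $1,535.05 + $4,851.50 = $6,386.55
Ending inventory: 192 @ $8.75 + 321 @ $5.00 + 176 @ $8.40 = $4,763.40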